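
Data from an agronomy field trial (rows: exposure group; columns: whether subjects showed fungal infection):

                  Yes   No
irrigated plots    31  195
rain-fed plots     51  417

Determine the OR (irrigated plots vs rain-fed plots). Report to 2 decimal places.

1.30

odds, irrigated plots = 31/195 = 0.1590
odds, rain-fed plots = 51/417 = 0.1223
OR = 0.1590 / 0.1223 = 1.30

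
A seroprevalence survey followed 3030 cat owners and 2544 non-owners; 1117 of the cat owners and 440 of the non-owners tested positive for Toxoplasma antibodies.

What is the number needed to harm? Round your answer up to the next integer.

NNH = 6

risk, cat owners = 1117/3030 = 0.368647
risk, non-owners = 440/2544 = 0.172956
absolute risk difference = 0.195691
1 / 0.195691 = 5.110 → round up → 6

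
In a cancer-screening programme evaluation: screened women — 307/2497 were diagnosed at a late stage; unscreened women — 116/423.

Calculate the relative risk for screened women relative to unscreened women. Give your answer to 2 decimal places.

risk, screened women = 307/2497 = 0.1229
risk, unscreened women = 116/423 = 0.2742
RR = 0.1229 / 0.2742 = 0.45

0.45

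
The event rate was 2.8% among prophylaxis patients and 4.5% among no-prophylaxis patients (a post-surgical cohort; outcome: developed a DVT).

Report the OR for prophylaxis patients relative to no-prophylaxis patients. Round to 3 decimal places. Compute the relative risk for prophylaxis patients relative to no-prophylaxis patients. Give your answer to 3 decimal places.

OR = 0.611; RR = 0.622

odds, prophylaxis patients = 0.02800/0.97200 = 0.02881
odds, no-prophylaxis patients = 0.04500/0.95500 = 0.04712
OR = 0.02881 / 0.04712 = 0.611
RR = 0.02800 / 0.04500 = 0.622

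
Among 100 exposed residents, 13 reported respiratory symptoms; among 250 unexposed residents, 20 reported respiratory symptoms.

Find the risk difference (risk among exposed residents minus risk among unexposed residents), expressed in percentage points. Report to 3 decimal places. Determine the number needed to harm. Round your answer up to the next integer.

risk, exposed residents = 13/100 = 0.1300
risk, unexposed residents = 20/250 = 0.0800
risk difference = 0.1300 − 0.0800 = 0.0500 → 5.000 percentage points
absolute risk difference = 0.050000
1 / 0.050000 = 20.000 → round up → 20

RD = 5.000; NNH = 20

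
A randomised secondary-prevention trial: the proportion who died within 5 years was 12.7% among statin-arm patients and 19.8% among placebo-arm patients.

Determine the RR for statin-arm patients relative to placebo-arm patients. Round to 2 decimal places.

RR = 0.1270 / 0.1980 = 0.64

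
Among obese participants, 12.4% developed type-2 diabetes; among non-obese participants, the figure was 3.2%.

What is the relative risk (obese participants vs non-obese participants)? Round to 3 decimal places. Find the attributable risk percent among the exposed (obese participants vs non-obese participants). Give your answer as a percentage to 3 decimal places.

RR = 0.12400 / 0.03200 = 3.875
AR% = (0.12400 − 0.03200) / 0.12400 = 0.7419 → 74.194%

RR = 3.875; AR% = 74.194%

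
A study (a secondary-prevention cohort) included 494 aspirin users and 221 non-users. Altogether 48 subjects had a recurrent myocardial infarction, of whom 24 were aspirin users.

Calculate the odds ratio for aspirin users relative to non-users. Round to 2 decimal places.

aspirin users without the outcome: 494 − 24 = 470
non-users with the outcome: 48 − 24 = 24
non-users without the outcome: 221 − 24 = 197
odds, aspirin users = 24/470 = 0.05106
odds, non-users = 24/197 = 0.12183
OR = 0.05106 / 0.12183 = 0.42

0.42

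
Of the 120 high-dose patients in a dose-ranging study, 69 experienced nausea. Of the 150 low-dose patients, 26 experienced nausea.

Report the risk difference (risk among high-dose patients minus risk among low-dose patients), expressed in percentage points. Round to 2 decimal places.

40.17

risk, high-dose patients = 69/120 = 0.5750
risk, low-dose patients = 26/150 = 0.1733
risk difference = 0.5750 − 0.1733 = 0.4017 → 40.17 percentage points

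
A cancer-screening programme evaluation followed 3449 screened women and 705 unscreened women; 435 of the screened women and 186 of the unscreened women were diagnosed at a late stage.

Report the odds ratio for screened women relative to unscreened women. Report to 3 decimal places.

OR = (435 × 519) / (3014 × 186) = 225765/560604 ≈ 0.403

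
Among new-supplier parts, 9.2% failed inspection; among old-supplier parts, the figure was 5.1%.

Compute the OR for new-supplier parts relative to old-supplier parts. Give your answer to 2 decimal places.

odds, new-supplier parts = 0.0920/0.9080 = 0.1013
odds, old-supplier parts = 0.0510/0.9490 = 0.0537
OR = 0.1013 / 0.0537 = 1.89

1.89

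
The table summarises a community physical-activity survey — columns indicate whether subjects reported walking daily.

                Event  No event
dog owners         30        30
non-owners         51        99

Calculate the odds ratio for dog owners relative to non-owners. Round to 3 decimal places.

OR = 1.941

odds, dog owners = 30/30 = 1.0000
odds, non-owners = 51/99 = 0.5152
OR = 1.0000 / 0.5152 = 1.941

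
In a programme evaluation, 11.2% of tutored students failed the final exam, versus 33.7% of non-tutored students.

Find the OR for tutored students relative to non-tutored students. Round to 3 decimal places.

odds, tutored students = 0.1120/0.8880 = 0.1261
odds, non-tutored students = 0.3370/0.6630 = 0.5083
OR = 0.1261 / 0.5083 = 0.248

OR: 0.248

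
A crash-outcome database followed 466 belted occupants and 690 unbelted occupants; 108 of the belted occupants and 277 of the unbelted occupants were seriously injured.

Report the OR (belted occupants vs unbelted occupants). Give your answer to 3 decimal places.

OR = (108 × 413) / (358 × 277) = 44604/99166 ≈ 0.450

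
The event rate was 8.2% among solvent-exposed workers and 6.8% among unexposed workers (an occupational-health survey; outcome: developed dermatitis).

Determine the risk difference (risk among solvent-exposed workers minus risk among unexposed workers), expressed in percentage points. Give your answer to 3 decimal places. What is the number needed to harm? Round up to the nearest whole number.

risk difference = 0.0820 − 0.0680 = 0.0140 → 1.400 percentage points
absolute risk difference = 0.014000
1 / 0.014000 = 71.429 → round up → 72

RD = 1.400; NNH = 72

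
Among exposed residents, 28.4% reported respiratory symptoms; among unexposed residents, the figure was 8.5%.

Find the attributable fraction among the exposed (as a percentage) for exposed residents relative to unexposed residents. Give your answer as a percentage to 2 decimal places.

AR% = (0.2840 − 0.0850) / 0.2840 = 0.7007 → 70.07%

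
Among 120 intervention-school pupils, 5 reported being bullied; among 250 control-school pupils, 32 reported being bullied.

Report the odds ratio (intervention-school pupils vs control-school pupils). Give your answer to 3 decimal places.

OR = (5 × 218) / (115 × 32) = 1090/3680 ≈ 0.296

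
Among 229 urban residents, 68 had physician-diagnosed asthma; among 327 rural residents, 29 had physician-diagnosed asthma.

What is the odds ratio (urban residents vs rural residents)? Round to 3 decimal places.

OR = (68 × 298) / (161 × 29) = 20264/4669 ≈ 4.340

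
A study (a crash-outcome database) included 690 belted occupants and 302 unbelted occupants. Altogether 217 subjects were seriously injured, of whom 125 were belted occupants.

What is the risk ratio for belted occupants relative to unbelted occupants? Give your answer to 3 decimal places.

belted occupants without the outcome: 690 − 125 = 565
unbelted occupants with the outcome: 217 − 125 = 92
unbelted occupants without the outcome: 302 − 92 = 210
risk, belted occupants = 125/690 = 0.1812
risk, unbelted occupants = 92/302 = 0.3046
RR = 0.1812 / 0.3046 = 0.595

RR ≈ 0.595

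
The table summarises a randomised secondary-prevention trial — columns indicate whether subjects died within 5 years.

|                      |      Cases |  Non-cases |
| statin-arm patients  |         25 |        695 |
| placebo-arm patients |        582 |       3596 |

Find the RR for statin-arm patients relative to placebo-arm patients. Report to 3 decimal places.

risk, statin-arm patients = 25/720 = 0.03472
risk, placebo-arm patients = 582/4178 = 0.13930
RR = 0.03472 / 0.13930 = 0.249

RR ≈ 0.249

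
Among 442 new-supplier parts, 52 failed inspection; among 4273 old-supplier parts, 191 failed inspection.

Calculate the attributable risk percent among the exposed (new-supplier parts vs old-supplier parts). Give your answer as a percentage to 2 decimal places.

risk, new-supplier parts = 52/442 = 0.11765
risk, old-supplier parts = 191/4273 = 0.04470
AR% = (0.11765 − 0.04470) / 0.11765 = 0.6201 → 62.01%

AR% ≈ 62.01%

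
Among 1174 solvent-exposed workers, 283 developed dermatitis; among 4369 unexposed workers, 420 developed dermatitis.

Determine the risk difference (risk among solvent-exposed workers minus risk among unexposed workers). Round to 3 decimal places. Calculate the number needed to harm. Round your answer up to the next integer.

RD = 0.145; NNH = 7

risk, solvent-exposed workers = 283/1174 = 0.2411
risk, unexposed workers = 420/4369 = 0.0961
risk difference = 0.2411 − 0.0961 = 0.145
absolute risk difference = 0.144924
1 / 0.144924 = 6.900 → round up → 7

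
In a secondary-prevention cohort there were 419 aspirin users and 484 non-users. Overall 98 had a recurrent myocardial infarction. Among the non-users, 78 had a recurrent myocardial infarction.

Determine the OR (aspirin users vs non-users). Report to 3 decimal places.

aspirin users with the outcome: 98 − 78 = 20
aspirin users without the outcome: 419 − 20 = 399
non-users without the outcome: 484 − 78 = 406
odds, aspirin users = 20/399 = 0.05013
odds, non-users = 78/406 = 0.19212
OR = 0.05013 / 0.19212 = 0.261

0.261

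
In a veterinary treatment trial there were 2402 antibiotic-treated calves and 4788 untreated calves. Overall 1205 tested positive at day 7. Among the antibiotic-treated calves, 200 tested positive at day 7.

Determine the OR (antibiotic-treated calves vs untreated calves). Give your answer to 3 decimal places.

0.342

antibiotic-treated calves without the outcome: 2402 − 200 = 2202
untreated calves with the outcome: 1205 − 200 = 1005
untreated calves without the outcome: 4788 − 1005 = 3783
odds, antibiotic-treated calves = 200/2202 = 0.0908
odds, untreated calves = 1005/3783 = 0.2657
OR = 0.0908 / 0.2657 = 0.342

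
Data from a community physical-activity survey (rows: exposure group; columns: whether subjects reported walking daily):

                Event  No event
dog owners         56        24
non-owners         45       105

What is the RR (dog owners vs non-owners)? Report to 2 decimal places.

risk, dog owners = 56/80 = 0.7000
risk, non-owners = 45/150 = 0.3000
RR = 0.7000 / 0.3000 = 2.33

2.33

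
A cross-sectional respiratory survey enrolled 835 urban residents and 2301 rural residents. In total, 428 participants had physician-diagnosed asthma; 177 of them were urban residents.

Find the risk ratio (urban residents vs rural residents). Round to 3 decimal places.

urban residents without the outcome: 835 − 177 = 658
rural residents with the outcome: 428 − 177 = 251
rural residents without the outcome: 2301 − 251 = 2050
risk, urban residents = 177/835 = 0.2120
risk, rural residents = 251/2301 = 0.1091
RR = 0.2120 / 0.1091 = 1.943

1.943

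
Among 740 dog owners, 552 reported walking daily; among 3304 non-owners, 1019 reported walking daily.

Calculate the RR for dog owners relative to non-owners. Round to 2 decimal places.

RR: 2.42

risk, dog owners = 552/740 = 0.7459
risk, non-owners = 1019/3304 = 0.3084
RR = 0.7459 / 0.3084 = 2.42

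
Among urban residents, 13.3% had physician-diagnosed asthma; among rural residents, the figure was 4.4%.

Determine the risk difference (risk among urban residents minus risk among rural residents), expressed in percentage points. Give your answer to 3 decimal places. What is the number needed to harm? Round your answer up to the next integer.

RD = 8.900; NNH = 12

risk difference = 0.13300 − 0.04400 = 0.08900 → 8.900 percentage points
absolute risk difference = 0.089000
1 / 0.089000 = 11.236 → round up → 12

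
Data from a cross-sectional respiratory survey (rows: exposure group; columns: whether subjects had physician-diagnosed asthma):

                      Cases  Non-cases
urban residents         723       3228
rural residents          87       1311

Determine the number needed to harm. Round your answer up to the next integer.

risk, urban residents = 723/3951 = 0.182992
risk, rural residents = 87/1398 = 0.062232
absolute risk difference = 0.120760
1 / 0.120760 = 8.281 → round up → 9

NNH: 9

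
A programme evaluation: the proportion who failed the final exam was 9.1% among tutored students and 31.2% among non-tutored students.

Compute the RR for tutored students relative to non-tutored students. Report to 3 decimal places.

RR = 0.0910 / 0.3120 = 0.292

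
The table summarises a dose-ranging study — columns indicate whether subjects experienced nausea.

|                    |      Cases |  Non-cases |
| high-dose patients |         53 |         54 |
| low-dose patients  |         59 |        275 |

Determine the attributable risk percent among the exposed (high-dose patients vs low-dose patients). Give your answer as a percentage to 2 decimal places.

AR% ≈ 64.34%

risk, high-dose patients = 53/107 = 0.4953
risk, low-dose patients = 59/334 = 0.1766
AR% = (0.4953 − 0.1766) / 0.4953 = 0.6434 → 64.34%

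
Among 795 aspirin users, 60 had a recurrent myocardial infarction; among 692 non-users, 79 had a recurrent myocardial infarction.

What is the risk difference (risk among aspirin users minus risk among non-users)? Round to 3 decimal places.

-0.039

risk, aspirin users = 60/795 = 0.0755
risk, non-users = 79/692 = 0.1142
risk difference = 0.0755 − 0.1142 = -0.039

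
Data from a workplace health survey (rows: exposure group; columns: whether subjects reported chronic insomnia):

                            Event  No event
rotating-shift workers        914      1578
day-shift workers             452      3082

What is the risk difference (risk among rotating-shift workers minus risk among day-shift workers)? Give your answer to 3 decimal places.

risk, rotating-shift workers = 914/2492 = 0.3668
risk, day-shift workers = 452/3534 = 0.1279
risk difference = 0.3668 − 0.1279 = 0.239

0.239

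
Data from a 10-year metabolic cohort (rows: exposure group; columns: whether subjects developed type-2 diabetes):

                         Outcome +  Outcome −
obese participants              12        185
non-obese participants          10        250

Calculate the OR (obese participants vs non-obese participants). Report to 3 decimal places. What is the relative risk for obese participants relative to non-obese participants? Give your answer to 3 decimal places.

OR = (12 × 250) / (185 × 10) = 3000/1850 ≈ 1.622
risk, obese participants = 12/197 = 0.06091
risk, non-obese participants = 10/260 = 0.03846
RR = 0.06091 / 0.03846 = 1.584

OR = 1.622; RR = 1.584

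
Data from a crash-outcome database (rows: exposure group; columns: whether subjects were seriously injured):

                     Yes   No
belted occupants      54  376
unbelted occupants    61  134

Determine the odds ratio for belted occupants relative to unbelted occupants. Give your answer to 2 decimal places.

OR = (54 × 134) / (376 × 61) = 7236/22936 ≈ 0.32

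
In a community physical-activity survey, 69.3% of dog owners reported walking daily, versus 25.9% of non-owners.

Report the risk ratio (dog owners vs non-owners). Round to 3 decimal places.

RR = 0.6930 / 0.2590 = 2.676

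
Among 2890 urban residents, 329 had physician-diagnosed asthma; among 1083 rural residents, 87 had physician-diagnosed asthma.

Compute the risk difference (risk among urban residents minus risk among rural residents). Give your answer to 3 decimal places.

risk, urban residents = 329/2890 = 0.1138
risk, rural residents = 87/1083 = 0.0803
risk difference = 0.1138 − 0.0803 = 0.034

RD: 0.034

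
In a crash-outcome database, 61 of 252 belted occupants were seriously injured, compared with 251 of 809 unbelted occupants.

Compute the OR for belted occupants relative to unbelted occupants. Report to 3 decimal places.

odds, belted occupants = 61/191 = 0.3194
odds, unbelted occupants = 251/558 = 0.4498
OR = 0.3194 / 0.4498 = 0.710

0.710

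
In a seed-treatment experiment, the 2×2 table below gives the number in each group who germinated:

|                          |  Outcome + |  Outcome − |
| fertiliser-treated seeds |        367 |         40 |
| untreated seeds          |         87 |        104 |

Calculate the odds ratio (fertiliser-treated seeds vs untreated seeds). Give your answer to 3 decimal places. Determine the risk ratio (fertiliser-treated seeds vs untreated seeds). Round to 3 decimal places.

odds, fertiliser-treated seeds = 367/40 = 9.1750
odds, untreated seeds = 87/104 = 0.8365
OR = 9.1750 / 0.8365 = 10.968
risk, fertiliser-treated seeds = 367/407 = 0.9017
risk, untreated seeds = 87/191 = 0.4555
RR = 0.9017 / 0.4555 = 1.980

OR = 10.968; RR = 1.980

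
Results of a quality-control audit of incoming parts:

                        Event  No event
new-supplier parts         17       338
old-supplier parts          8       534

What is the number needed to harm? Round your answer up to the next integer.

risk, new-supplier parts = 17/355 = 0.047887
risk, old-supplier parts = 8/542 = 0.014760
absolute risk difference = 0.033127
1 / 0.033127 = 30.187 → round up → 31

31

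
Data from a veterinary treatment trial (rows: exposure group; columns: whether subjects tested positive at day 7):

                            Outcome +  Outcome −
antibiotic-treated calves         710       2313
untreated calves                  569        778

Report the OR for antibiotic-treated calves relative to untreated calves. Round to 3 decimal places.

OR = (710 × 778) / (2313 × 569) = 552380/1316097 ≈ 0.420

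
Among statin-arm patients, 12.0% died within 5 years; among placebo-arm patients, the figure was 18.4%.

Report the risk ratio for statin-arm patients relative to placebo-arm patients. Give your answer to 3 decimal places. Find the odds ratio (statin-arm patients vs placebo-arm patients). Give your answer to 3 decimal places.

RR = 0.652; OR = 0.605

RR = 0.1200 / 0.1840 = 0.652
odds, statin-arm patients = 0.1200/0.8800 = 0.1364
odds, placebo-arm patients = 0.1840/0.8160 = 0.2255
OR = 0.1364 / 0.2255 = 0.605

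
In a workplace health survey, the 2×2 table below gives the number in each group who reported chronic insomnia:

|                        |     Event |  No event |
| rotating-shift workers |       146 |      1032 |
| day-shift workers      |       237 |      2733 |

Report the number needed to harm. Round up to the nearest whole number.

23

risk, rotating-shift workers = 146/1178 = 0.123939
risk, day-shift workers = 237/2970 = 0.079798
absolute risk difference = 0.044141
1 / 0.044141 = 22.655 → round up → 23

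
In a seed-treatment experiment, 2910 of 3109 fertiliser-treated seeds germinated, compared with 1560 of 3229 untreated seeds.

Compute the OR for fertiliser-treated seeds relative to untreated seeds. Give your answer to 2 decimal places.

OR = (2910 × 1669) / (199 × 1560) = 4856790/310440 ≈ 15.64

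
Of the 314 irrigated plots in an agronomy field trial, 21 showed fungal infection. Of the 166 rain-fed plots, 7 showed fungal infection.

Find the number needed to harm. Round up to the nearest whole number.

risk, irrigated plots = 21/314 = 0.066879
risk, rain-fed plots = 7/166 = 0.042169
absolute risk difference = 0.024710
1 / 0.024710 = 40.469 → round up → 41

NNH ≈ 41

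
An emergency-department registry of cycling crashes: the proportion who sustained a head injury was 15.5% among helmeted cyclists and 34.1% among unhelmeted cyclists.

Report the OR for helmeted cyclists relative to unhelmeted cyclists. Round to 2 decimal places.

odds, helmeted cyclists = 0.1550/0.8450 = 0.1834
odds, unhelmeted cyclists = 0.3410/0.6590 = 0.5175
OR = 0.1834 / 0.5175 = 0.35

OR: 0.35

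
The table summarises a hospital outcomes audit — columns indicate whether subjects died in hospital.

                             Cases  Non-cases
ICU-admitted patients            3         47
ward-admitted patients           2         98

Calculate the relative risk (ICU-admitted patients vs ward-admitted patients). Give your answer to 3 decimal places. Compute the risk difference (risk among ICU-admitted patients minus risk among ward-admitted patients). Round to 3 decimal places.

risk, ICU-admitted patients = 3/50 = 0.06000
risk, ward-admitted patients = 2/100 = 0.02000
RR = 0.06000 / 0.02000 = 3.000
risk difference = 0.06000 − 0.02000 = 0.040

RR = 3.000; RD = 0.040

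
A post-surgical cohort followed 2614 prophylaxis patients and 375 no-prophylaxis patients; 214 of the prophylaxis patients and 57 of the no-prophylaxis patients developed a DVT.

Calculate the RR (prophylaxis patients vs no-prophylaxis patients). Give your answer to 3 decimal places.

RR ≈ 0.539

risk, prophylaxis patients = 214/2614 = 0.0819
risk, no-prophylaxis patients = 57/375 = 0.1520
RR = 0.0819 / 0.1520 = 0.539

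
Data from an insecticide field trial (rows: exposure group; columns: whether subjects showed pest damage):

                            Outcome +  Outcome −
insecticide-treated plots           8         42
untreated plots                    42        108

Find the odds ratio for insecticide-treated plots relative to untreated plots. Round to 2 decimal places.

OR = (8 × 108) / (42 × 42) = 864/1764 ≈ 0.49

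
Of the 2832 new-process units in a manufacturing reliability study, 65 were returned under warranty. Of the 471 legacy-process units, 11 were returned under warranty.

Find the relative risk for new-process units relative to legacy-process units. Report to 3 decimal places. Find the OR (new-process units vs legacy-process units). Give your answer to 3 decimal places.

risk, new-process units = 65/2832 = 0.02295
risk, legacy-process units = 11/471 = 0.02335
RR = 0.02295 / 0.02335 = 0.983
odds, new-process units = 65/2767 = 0.02349
odds, legacy-process units = 11/460 = 0.02391
OR = 0.02349 / 0.02391 = 0.982

RR = 0.983; OR = 0.982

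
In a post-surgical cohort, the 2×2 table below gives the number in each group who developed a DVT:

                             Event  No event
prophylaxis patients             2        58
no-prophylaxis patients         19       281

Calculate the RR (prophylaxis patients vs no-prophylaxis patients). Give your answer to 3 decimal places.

0.526

risk, prophylaxis patients = 2/60 = 0.03333
risk, no-prophylaxis patients = 19/300 = 0.06333
RR = 0.03333 / 0.06333 = 0.526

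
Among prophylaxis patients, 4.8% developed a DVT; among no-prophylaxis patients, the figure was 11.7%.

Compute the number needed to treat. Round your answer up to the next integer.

NNT = 15

absolute risk difference = 0.069000
1 / 0.069000 = 14.493 → round up → 15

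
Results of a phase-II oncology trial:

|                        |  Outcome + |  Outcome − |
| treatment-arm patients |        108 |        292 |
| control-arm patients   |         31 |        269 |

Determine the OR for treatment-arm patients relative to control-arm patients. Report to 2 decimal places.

OR = (108 × 269) / (292 × 31) = 29052/9052 ≈ 3.21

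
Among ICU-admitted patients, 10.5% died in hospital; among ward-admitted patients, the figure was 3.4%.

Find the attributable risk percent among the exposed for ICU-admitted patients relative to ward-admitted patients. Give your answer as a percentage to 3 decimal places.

AR% = (0.10500 − 0.03400) / 0.10500 = 0.6762 → 67.619%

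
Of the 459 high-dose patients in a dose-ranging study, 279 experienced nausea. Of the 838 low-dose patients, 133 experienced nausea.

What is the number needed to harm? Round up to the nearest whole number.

3

risk, high-dose patients = 279/459 = 0.607843
risk, low-dose patients = 133/838 = 0.158711
absolute risk difference = 0.449132
1 / 0.449132 = 2.227 → round up → 3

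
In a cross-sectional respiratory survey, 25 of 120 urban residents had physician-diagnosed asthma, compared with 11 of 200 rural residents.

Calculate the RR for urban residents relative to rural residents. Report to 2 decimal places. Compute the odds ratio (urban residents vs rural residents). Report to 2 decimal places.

risk, urban residents = 25/120 = 0.2083
risk, rural residents = 11/200 = 0.0550
RR = 0.2083 / 0.0550 = 3.79
OR = (25 × 189) / (95 × 11) = 4725/1045 ≈ 4.52

RR = 3.79; OR = 4.52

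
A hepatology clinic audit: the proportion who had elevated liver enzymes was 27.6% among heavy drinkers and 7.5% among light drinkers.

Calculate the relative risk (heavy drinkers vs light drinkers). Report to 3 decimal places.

RR = 0.2760 / 0.0750 = 3.680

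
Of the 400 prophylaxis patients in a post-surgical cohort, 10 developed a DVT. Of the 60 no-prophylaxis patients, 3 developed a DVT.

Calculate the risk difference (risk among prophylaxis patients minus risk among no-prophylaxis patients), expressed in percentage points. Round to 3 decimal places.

-2.500

risk, prophylaxis patients = 10/400 = 0.02500
risk, no-prophylaxis patients = 3/60 = 0.05000
risk difference = 0.02500 − 0.05000 = -0.02500 → -2.500 percentage points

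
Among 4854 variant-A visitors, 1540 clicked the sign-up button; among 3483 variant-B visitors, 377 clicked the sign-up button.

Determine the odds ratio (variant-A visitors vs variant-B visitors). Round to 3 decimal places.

odds, variant-A visitors = 1540/3314 = 0.4647
odds, variant-B visitors = 377/3106 = 0.1214
OR = 0.4647 / 0.1214 = 3.828

3.828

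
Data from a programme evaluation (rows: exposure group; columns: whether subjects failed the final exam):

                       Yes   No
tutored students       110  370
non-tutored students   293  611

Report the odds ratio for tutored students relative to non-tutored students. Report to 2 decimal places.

OR = (110 × 611) / (370 × 293) = 67210/108410 ≈ 0.62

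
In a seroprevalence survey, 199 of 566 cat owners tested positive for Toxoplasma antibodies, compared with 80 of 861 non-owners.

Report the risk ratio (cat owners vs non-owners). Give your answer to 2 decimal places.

risk, cat owners = 199/566 = 0.3516
risk, non-owners = 80/861 = 0.0929
RR = 0.3516 / 0.0929 = 3.78

RR ≈ 3.78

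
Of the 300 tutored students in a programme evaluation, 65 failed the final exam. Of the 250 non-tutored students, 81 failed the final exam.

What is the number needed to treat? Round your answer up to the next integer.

NNT = 10

risk, tutored students = 65/300 = 0.216667
risk, non-tutored students = 81/250 = 0.324000
absolute risk difference = 0.107333
1 / 0.107333 = 9.317 → round up → 10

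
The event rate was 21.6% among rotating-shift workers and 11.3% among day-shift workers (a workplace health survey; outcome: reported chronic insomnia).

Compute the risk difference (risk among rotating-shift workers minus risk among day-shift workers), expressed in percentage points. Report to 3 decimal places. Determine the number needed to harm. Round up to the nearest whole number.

risk difference = 0.2160 − 0.1130 = 0.1030 → 10.300 percentage points
absolute risk difference = 0.103000
1 / 0.103000 = 9.709 → round up → 10

RD = 10.300; NNH = 10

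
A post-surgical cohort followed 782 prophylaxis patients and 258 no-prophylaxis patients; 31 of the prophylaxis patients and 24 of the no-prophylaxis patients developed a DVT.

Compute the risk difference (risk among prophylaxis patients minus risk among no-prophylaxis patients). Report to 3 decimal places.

risk, prophylaxis patients = 31/782 = 0.03964
risk, no-prophylaxis patients = 24/258 = 0.09302
risk difference = 0.03964 − 0.09302 = -0.053

-0.053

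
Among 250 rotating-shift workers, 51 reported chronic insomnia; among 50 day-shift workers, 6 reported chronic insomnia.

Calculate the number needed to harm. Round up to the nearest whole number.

12

risk, rotating-shift workers = 51/250 = 0.204000
risk, day-shift workers = 6/50 = 0.120000
absolute risk difference = 0.084000
1 / 0.084000 = 11.905 → round up → 12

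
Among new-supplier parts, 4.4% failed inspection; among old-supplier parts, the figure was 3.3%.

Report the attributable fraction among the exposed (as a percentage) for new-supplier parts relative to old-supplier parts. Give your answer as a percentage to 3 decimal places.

AR% = (0.04400 − 0.03300) / 0.04400 = 0.2500 → 25.000%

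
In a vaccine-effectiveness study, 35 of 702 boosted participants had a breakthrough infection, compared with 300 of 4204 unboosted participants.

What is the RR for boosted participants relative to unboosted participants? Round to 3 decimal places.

0.699

risk, boosted participants = 35/702 = 0.04986
risk, unboosted participants = 300/4204 = 0.07136
RR = 0.04986 / 0.07136 = 0.699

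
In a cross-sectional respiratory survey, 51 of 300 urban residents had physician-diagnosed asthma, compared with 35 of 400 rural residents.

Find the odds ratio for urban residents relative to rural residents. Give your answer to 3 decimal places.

OR = (51 × 365) / (249 × 35) = 18615/8715 ≈ 2.136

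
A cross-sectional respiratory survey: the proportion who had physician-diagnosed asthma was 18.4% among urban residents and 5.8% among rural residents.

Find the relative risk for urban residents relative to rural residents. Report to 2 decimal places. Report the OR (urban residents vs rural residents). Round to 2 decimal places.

RR = 0.1840 / 0.0580 = 3.17
odds, urban residents = 0.1840/0.8160 = 0.2255
odds, rural residents = 0.0580/0.9420 = 0.0616
OR = 0.2255 / 0.0616 = 3.66

RR = 3.17; OR = 3.66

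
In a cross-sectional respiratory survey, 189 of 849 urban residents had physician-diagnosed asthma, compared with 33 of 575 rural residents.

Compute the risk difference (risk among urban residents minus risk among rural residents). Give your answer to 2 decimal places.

RD ≈ 0.17

risk, urban residents = 189/849 = 0.2226
risk, rural residents = 33/575 = 0.0574
risk difference = 0.2226 − 0.0574 = 0.17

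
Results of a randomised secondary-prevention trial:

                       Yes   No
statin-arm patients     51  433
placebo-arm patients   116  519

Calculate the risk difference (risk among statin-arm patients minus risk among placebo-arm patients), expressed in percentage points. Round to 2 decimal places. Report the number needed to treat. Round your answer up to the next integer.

RD = -7.73; NNT = 13

risk, statin-arm patients = 51/484 = 0.1054
risk, placebo-arm patients = 116/635 = 0.1827
risk difference = 0.1054 − 0.1827 = -0.0773 → -7.73 percentage points
absolute risk difference = 0.077305
1 / 0.077305 = 12.936 → round up → 13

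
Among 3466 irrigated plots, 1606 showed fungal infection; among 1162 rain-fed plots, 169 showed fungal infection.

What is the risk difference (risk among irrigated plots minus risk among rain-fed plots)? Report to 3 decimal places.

risk, irrigated plots = 1606/3466 = 0.4634
risk, rain-fed plots = 169/1162 = 0.1454
risk difference = 0.4634 − 0.1454 = 0.318

0.318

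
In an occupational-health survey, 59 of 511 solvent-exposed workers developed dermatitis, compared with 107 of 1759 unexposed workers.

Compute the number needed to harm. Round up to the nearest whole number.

19

risk, solvent-exposed workers = 59/511 = 0.115460
risk, unexposed workers = 107/1759 = 0.060830
absolute risk difference = 0.054630
1 / 0.054630 = 18.305 → round up → 19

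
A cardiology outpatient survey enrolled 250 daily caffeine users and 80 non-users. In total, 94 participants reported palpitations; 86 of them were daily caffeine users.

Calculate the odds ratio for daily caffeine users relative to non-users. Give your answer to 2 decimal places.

4.72

daily caffeine users without the outcome: 250 − 86 = 164
non-users with the outcome: 94 − 86 = 8
non-users without the outcome: 80 − 8 = 72
OR = (86 × 72) / (164 × 8) = 6192/1312 ≈ 4.72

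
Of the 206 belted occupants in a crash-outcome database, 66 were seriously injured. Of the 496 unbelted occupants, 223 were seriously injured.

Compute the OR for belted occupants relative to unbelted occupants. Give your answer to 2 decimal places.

odds, belted occupants = 66/140 = 0.4714
odds, unbelted occupants = 223/273 = 0.8168
OR = 0.4714 / 0.8168 = 0.58

OR ≈ 0.58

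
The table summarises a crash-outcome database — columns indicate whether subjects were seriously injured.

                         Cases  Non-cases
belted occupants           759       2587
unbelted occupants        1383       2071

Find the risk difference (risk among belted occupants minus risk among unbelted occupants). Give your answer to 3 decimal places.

risk, belted occupants = 759/3346 = 0.2268
risk, unbelted occupants = 1383/3454 = 0.4004
risk difference = 0.2268 − 0.4004 = -0.174

-0.174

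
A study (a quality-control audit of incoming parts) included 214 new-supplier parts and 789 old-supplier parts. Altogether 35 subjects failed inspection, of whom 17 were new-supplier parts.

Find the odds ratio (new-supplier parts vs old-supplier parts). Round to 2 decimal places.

OR ≈ 3.70

new-supplier parts without the outcome: 214 − 17 = 197
old-supplier parts with the outcome: 35 − 17 = 18
old-supplier parts without the outcome: 789 − 18 = 771
OR = (17 × 771) / (197 × 18) = 13107/3546 ≈ 3.70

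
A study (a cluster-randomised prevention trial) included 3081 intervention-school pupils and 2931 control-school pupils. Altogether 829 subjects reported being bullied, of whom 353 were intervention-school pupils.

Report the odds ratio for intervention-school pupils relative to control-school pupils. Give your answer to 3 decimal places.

intervention-school pupils without the outcome: 3081 − 353 = 2728
control-school pupils with the outcome: 829 − 353 = 476
control-school pupils without the outcome: 2931 − 476 = 2455
odds, intervention-school pupils = 353/2728 = 0.1294
odds, control-school pupils = 476/2455 = 0.1939
OR = 0.1294 / 0.1939 = 0.667

OR = 0.667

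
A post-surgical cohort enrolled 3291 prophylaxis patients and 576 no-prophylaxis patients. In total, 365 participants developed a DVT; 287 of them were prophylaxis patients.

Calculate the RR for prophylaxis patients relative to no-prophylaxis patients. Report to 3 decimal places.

prophylaxis patients without the outcome: 3291 − 287 = 3004
no-prophylaxis patients with the outcome: 365 − 287 = 78
no-prophylaxis patients without the outcome: 576 − 78 = 498
risk, prophylaxis patients = 287/3291 = 0.0872
risk, no-prophylaxis patients = 78/576 = 0.1354
RR = 0.0872 / 0.1354 = 0.644

0.644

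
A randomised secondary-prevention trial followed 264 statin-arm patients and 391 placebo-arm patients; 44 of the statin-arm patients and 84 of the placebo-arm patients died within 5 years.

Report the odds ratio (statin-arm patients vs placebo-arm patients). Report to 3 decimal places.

0.731

odds, statin-arm patients = 44/220 = 0.2000
odds, placebo-arm patients = 84/307 = 0.2736
OR = 0.2000 / 0.2736 = 0.731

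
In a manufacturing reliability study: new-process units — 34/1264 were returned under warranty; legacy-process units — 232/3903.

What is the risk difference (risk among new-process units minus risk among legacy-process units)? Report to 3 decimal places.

RD: -0.033

risk, new-process units = 34/1264 = 0.02690
risk, legacy-process units = 232/3903 = 0.05944
risk difference = 0.02690 − 0.05944 = -0.033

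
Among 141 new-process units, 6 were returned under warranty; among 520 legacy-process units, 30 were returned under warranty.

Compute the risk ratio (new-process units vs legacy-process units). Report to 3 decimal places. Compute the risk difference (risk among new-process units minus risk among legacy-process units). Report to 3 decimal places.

RR = 0.738; RD = -0.015

risk, new-process units = 6/141 = 0.04255
risk, legacy-process units = 30/520 = 0.05769
RR = 0.04255 / 0.05769 = 0.738
risk difference = 0.04255 − 0.05769 = -0.015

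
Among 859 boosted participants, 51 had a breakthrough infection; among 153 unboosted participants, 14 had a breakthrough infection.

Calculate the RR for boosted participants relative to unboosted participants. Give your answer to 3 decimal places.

risk, boosted participants = 51/859 = 0.0594
risk, unboosted participants = 14/153 = 0.0915
RR = 0.0594 / 0.0915 = 0.649

RR = 0.649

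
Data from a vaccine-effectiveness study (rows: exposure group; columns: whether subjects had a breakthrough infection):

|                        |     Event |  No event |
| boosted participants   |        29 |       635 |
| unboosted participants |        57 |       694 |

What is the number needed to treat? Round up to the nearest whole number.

risk, boosted participants = 29/664 = 0.043675
risk, unboosted participants = 57/751 = 0.075899
absolute risk difference = 0.032224
1 / 0.032224 = 31.033 → round up → 32

32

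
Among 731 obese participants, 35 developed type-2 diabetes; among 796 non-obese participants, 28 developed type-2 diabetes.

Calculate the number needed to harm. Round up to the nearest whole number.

risk, obese participants = 35/731 = 0.047880
risk, non-obese participants = 28/796 = 0.035176
absolute risk difference = 0.012704
1 / 0.012704 = 78.715 → round up → 79

NNH ≈ 79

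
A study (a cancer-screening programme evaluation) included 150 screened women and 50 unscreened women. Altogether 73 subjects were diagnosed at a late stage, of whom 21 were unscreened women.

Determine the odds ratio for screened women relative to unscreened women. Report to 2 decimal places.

0.73

screened women with the outcome: 73 − 21 = 52
screened women without the outcome: 150 − 52 = 98
unscreened women without the outcome: 50 − 21 = 29
OR = (52 × 29) / (98 × 21) = 1508/2058 ≈ 0.73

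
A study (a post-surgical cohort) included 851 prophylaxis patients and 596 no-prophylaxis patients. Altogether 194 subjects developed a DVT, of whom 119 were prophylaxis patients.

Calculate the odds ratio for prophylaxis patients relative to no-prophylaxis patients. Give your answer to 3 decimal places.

OR ≈ 1.129

prophylaxis patients without the outcome: 851 − 119 = 732
no-prophylaxis patients with the outcome: 194 − 119 = 75
no-prophylaxis patients without the outcome: 596 − 75 = 521
OR = (119 × 521) / (732 × 75) = 61999/54900 ≈ 1.129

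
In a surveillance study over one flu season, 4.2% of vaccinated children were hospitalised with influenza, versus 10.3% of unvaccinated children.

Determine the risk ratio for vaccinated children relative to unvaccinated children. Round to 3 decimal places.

RR = 0.04200 / 0.10300 = 0.408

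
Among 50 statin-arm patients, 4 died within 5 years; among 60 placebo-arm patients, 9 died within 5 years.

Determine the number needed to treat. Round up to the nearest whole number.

15

risk, statin-arm patients = 4/50 = 0.080000
risk, placebo-arm patients = 9/60 = 0.150000
absolute risk difference = 0.070000
1 / 0.070000 = 14.286 → round up → 15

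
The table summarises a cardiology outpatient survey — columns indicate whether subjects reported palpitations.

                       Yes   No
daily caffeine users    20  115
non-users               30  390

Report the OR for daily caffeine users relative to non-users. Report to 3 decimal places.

OR = (20 × 390) / (115 × 30) = 7800/3450 ≈ 2.261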